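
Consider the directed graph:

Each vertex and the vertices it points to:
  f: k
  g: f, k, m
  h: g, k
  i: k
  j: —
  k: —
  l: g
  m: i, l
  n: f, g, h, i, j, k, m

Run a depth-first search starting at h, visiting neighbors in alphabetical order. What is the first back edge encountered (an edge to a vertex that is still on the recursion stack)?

l->g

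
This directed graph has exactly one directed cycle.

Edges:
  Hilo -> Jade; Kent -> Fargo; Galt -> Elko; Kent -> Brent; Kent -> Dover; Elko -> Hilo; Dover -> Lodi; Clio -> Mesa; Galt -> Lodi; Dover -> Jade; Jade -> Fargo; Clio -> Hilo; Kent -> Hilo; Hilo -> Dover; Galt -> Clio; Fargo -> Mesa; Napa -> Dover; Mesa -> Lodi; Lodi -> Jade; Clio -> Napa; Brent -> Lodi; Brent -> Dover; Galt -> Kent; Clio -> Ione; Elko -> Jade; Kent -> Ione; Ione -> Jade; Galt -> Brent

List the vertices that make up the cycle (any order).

DFS with gray/black marking from Fargo:
Fargo gray
  Mesa gray
    Lodi gray
      Jade gray
        Jade→Fargo: Fargo is gray → back edge
Back edge closes the cycle Fargo → Mesa → Lodi → Jade → Fargo; its vertices are {Jade, Lodi, Mesa, Fargo}.

Jade, Lodi, Mesa, Fargo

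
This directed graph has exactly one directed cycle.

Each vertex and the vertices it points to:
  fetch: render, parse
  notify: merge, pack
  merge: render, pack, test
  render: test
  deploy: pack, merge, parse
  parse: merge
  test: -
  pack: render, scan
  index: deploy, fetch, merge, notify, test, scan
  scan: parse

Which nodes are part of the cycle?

DFS with gray/black marking from pack:
pack gray
  render gray
    test gray
    test black
  render black
  scan gray
    parse gray
      merge gray
        merge→render: render black — skip
        merge→pack: pack is gray → back edge
Back edge closes the cycle pack → scan → parse → merge → pack; its vertices are {pack, scan, merge, parse}.

pack, scan, merge, parse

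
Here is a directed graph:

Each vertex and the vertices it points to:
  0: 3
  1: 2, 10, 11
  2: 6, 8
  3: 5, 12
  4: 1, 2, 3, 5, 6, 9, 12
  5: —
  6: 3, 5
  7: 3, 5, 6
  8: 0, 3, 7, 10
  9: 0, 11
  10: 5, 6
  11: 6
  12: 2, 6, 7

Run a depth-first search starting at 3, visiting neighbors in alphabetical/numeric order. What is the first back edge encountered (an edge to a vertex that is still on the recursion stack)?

6→3

DFS from 3 (visiting neighbors in alphabetical/numeric order); mark gray on enter, black on exit:
3 gray
  5 gray
  5 black
  12 gray
    2 gray
      6 gray
        6→3: 3 is gray → back edge
First back edge: 6 → 3.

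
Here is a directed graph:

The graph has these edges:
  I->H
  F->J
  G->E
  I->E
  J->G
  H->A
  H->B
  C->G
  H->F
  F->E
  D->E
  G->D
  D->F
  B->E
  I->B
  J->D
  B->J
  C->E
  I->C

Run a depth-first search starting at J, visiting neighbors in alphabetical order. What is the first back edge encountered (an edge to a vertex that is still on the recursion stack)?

F->J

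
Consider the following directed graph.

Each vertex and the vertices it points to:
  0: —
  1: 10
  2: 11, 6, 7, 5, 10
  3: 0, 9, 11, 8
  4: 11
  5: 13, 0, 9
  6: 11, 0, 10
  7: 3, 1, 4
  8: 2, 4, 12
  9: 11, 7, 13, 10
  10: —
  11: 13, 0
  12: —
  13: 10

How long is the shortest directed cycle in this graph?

3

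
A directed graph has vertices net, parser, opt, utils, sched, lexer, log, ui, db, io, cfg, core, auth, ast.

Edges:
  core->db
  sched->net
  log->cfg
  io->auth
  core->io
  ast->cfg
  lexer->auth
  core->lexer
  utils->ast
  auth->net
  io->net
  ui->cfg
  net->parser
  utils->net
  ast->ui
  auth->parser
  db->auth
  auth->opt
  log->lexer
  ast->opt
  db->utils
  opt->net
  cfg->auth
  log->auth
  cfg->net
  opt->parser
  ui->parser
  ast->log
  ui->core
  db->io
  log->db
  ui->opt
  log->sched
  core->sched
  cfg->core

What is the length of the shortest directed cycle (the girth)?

For each vertex v, BFS finds the shortest path from v back to v.
The shortest such closed walk is ast → log → db → utils → ast, length 4.

4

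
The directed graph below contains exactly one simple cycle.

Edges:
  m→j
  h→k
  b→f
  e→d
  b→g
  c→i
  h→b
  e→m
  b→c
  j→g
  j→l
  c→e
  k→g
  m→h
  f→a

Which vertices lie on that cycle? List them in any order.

b, c, e, h, m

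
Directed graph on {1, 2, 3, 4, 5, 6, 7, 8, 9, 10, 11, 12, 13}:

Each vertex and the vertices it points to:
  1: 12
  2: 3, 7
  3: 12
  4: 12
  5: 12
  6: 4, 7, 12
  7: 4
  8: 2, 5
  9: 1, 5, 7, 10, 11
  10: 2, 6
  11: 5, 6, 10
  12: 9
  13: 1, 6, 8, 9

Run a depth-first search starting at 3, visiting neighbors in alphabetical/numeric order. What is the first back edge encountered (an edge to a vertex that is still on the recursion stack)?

1→12

DFS from 3 (visiting neighbors in alphabetical/numeric order); mark gray on enter, black on exit:
3 gray
  12 gray
    9 gray
      1 gray
        1→12: 12 is gray → back edge
First back edge: 1 → 12.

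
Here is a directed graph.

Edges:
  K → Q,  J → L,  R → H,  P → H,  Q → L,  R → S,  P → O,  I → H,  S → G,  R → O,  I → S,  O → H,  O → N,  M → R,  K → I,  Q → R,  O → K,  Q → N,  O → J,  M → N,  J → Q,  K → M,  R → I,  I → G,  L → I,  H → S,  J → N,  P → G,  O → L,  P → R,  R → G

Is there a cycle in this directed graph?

Yes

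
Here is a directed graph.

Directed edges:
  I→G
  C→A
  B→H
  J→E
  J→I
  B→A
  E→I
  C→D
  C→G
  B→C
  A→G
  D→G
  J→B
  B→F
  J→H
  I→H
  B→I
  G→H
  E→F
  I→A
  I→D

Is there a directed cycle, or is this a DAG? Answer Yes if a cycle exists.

DFS with white/gray/black marking, starting from A:
A gray
  G gray
    H gray
    H black
  G black
A black
B gray
  F gray
  F black
  I gray
    I→H: H black — skip
    I→G: G black — skip
    D gray
      D→G: G black — skip
    D black
    I→A: A black — skip
  I black
  B→H: H black — skip
  C gray
    C→A: A black — skip
    C→D: D black — skip
    C→G: G black — skip
  C black
  B→A: A black — skip
B black
E gray
  E→F: F black — skip
  E→I: I black — skip
E black
J gray
  J→B: B black — skip
  J→H: H black — skip
  J→I: I black — skip
  J→E: E black — skip
J black
Every edge goes to a white or black vertex — no back edge, so the graph is acyclic.

No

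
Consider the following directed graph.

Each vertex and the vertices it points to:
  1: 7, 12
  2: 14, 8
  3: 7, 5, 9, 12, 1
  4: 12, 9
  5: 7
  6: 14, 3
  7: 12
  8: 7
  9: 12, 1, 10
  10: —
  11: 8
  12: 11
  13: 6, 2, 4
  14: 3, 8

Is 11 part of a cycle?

11 is on a cycle iff 11 can reach itself via ≥1 edge.
11 → 8 → 7 → 12 → 11 — yes.

Yes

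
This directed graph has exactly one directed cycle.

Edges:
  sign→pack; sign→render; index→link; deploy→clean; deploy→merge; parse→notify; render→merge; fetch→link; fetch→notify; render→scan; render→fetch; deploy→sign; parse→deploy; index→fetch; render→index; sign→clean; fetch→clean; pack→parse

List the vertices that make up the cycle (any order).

DFS with gray/black marking from deploy:
deploy gray
  merge gray
  merge black
  clean gray
  clean black
  sign gray
    render gray
      render→merge: merge black — skip
      fetch gray
        fetch→clean: clean black — skip
        notify gray
        notify black
        link gray
        link black
      fetch black
      index gray
        index→fetch: fetch black — skip
        index→link: link black — skip
      index black
      scan gray
      scan black
    render black
    pack gray
      parse gray
        parse→notify: notify black — skip
        parse→deploy: deploy is gray → back edge
Back edge closes the cycle deploy → sign → pack → parse → deploy; its vertices are {pack, sign, parse, deploy}.

pack, sign, parse, deploy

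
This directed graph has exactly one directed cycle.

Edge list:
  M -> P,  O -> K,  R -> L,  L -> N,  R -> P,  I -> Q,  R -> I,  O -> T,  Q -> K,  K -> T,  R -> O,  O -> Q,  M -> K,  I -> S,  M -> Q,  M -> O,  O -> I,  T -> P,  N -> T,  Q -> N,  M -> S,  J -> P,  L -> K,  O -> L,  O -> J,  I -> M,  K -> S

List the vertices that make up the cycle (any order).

I, M, O

DFS with gray/black marking from O:
O gray
  T gray
    P gray
    P black
  T black
  J gray
    J→P: P black — skip
  J black
  I gray
    S gray
    S black
    Q gray
      N gray
        N→T: T black — skip
      N black
      K gray
        K→T: T black — skip
        K→S: S black — skip
      K black
    Q black
    M gray
      M→K: K black — skip
      M→S: S black — skip
      M→P: P black — skip
      M→Q: Q black — skip
      M→O: O is gray → back edge
Back edge closes the cycle O → I → M → O; its vertices are {I, M, O}.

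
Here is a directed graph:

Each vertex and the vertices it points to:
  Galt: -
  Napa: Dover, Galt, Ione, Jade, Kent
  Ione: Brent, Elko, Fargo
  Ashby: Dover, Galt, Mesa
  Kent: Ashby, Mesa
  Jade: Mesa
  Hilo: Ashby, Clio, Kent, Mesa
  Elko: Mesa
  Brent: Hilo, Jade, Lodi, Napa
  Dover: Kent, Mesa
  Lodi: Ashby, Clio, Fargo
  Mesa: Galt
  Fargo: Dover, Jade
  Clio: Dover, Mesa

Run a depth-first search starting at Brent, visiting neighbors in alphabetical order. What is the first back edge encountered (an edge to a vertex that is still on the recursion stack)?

Kent→Ashby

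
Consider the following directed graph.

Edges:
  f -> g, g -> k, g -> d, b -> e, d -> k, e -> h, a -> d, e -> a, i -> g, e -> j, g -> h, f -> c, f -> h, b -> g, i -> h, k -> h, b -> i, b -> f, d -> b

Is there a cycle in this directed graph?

Yes

DFS with white/gray/black marking, starting from c:
c gray
c black
a gray
  d gray
    k gray
      h gray
      h black
    k black
    b gray
      e gray
        e→h: h black — skip
        j gray
        j black
        e→a: a is gray → back edge
Back edge found, so a cycle exists: a → d → b → e → a.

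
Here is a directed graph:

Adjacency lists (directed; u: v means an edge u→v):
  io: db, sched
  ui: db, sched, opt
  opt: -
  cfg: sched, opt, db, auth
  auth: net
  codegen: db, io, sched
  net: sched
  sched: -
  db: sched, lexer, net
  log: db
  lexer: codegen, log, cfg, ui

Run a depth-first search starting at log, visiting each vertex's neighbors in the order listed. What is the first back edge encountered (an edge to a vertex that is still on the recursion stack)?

codegen→db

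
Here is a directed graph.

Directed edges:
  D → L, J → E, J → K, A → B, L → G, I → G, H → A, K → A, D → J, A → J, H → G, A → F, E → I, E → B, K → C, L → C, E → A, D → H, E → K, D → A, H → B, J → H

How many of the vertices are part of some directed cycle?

A vertex is on a directed cycle iff it belongs to a strongly connected component of size ≥ 2 (or has a self-loop).
The vertices on cycles are {A, E, H, J, K} — 5 in total.

5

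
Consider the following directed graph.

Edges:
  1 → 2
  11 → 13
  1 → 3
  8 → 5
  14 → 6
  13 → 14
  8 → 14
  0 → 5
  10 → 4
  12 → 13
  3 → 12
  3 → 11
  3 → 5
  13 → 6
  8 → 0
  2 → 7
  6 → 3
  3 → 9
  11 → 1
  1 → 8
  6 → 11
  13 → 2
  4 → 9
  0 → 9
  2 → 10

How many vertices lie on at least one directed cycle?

A vertex is on a directed cycle iff it belongs to a strongly connected component of size ≥ 2 (or has a self-loop).
The vertices on cycles are {1, 3, 6, 8, 11, 12, 13, 14} — 8 in total.

8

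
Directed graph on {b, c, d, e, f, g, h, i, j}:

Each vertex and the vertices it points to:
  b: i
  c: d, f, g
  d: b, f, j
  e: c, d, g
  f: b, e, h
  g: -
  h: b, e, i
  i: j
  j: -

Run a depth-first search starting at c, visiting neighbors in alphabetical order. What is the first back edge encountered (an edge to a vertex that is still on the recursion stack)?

e->c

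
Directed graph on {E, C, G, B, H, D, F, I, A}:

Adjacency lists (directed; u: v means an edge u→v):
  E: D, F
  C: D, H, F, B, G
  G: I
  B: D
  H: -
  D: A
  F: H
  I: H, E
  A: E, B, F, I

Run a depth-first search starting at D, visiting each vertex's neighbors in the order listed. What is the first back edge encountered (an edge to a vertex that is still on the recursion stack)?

DFS from D (visiting each vertex's neighbors in the order listed); mark gray on enter, black on exit:
D gray
  A gray
    E gray
      E→D: D is gray → back edge
First back edge: E → D.

E->D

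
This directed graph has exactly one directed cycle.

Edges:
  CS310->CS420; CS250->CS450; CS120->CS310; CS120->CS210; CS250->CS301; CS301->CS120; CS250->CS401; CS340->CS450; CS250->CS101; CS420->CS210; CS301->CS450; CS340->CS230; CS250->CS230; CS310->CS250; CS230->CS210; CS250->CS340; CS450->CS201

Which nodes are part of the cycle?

DFS with gray/black marking from CS250:
CS250 gray
  CS450 gray
    CS201 gray
    CS201 black
  CS450 black
  CS101 gray
  CS101 black
  CS401 gray
  CS401 black
  CS340 gray
    CS340→CS450: CS450 black — skip
    CS230 gray
      CS210 gray
      CS210 black
    CS230 black
  CS340 black
  CS301 gray
    CS120 gray
      CS120→CS210: CS210 black — skip
      CS310 gray
        CS310→CS250: CS250 is gray → back edge
Back edge closes the cycle CS250 → CS301 → CS120 → CS310 → CS250; its vertices are {CS120, CS250, CS301, CS310}.

CS120, CS250, CS301, CS310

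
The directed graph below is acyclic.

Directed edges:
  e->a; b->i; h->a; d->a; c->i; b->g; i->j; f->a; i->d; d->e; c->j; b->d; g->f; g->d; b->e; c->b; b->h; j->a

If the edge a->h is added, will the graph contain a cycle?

Yes

Adding a→h creates a cycle iff h can already reach a.
Path from h: h → a.
So h → … → a → h is a cycle.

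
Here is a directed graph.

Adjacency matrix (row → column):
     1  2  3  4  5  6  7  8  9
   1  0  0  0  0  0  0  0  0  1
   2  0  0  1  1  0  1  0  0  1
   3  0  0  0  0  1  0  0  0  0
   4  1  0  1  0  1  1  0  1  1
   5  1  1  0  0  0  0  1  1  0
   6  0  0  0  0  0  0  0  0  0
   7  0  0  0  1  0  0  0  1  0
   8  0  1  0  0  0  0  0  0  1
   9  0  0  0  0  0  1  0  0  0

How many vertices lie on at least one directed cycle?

A vertex is on a directed cycle iff it belongs to a strongly connected component of size ≥ 2 (or has a self-loop).
The vertices on cycles are {2, 3, 4, 5, 7, 8} — 6 in total.

6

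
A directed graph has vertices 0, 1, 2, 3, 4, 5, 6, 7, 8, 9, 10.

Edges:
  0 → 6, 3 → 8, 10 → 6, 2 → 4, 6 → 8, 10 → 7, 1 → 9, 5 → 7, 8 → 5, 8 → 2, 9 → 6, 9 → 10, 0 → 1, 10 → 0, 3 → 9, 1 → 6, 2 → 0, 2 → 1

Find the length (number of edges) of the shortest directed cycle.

4

For each vertex v, BFS finds the shortest path from v back to v.
The shortest such closed walk is 8 → 2 → 1 → 6 → 8, length 4.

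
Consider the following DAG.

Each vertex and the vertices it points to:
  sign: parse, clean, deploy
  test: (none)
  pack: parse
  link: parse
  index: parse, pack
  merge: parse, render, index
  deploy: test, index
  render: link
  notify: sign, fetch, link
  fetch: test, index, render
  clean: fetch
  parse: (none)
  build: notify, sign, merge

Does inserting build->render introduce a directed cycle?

Adding build→render creates a cycle iff render can already reach build.
Explore from render: no path reaches build. The graph stays acyclic.

No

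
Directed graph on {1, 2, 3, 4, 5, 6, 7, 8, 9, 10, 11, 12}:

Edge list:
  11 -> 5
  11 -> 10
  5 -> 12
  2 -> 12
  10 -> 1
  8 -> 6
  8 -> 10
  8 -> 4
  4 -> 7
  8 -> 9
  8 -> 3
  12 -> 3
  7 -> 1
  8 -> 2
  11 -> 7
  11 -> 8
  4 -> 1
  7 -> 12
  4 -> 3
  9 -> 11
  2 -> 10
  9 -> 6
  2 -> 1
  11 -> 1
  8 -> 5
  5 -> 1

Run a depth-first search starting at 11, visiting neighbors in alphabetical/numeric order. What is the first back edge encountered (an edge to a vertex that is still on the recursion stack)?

9->11

DFS from 11 (visiting neighbors in alphabetical/numeric order); mark gray on enter, black on exit:
11 gray
  1 gray
  1 black
  5 gray
    5→1: 1 black — skip
    12 gray
      3 gray
      3 black
    12 black
  5 black
  7 gray
    7→1: 1 black — skip
    7→12: 12 black — skip
  7 black
  8 gray
    2 gray
      2→1: 1 black — skip
      10 gray
        10→1: 1 black — skip
      10 black
      2→12: 12 black — skip
    2 black
    8→3: 3 black — skip
    4 gray
      4→1: 1 black — skip
      4→3: 3 black — skip
      4→7: 7 black — skip
    4 black
    8→5: 5 black — skip
    6 gray
    6 black
    9 gray
      9→6: 6 black — skip
      9→11: 11 is gray → back edge
First back edge: 9 → 11.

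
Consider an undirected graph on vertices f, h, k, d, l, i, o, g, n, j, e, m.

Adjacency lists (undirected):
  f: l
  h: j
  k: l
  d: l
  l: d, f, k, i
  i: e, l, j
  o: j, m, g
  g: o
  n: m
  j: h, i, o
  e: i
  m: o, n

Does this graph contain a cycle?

No

DFS, tracking each vertex's parent; an edge to a visited non-parent vertex closes a cycle.
Start from l:
visit l (parent –)
  visit d (parent l)
    d–l: parent, skip
  visit f (parent l)
    f–l: parent, skip
  visit k (parent l)
    k–l: parent, skip
  visit i (parent l)
    visit e (parent i)
      e–i: parent, skip
    i–l: parent, skip
    visit j (parent i)
      visit h (parent j)
        h–j: parent, skip
      j–i: parent, skip
      visit o (parent j)
        o–j: parent, skip
        visit m (parent o)
          m–o: parent, skip
          visit n (parent m)
            n–m: parent, skip
        visit g (parent o)
          g–o: parent, skip
No non-parent visited neighbor found — the graph is a forest.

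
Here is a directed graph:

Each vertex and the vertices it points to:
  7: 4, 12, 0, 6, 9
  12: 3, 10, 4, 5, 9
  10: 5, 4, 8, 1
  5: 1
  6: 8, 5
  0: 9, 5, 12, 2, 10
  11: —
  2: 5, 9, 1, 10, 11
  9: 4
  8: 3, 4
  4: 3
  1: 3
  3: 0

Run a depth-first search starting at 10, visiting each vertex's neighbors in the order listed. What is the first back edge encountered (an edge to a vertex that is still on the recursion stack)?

DFS from 10 (visiting each vertex's neighbors in the order listed); mark gray on enter, black on exit:
10 gray
  5 gray
    1 gray
      3 gray
        0 gray
          9 gray
            4 gray
              4→3: 3 is gray → back edge
First back edge: 4 → 3.

4->3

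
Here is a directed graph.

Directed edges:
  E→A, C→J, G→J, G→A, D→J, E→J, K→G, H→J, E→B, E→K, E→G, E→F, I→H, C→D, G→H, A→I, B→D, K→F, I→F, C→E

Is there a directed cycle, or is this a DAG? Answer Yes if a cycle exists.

No

DFS with white/gray/black marking, starting from I:
I gray
  H gray
    J gray
    J black
  H black
  F gray
  F black
I black
B gray
  D gray
    D→J: J black — skip
  D black
B black
K gray
  K→F: F black — skip
  G gray
    G→J: J black — skip
    A gray
      A→I: I black — skip
    A black
    G→H: H black — skip
  G black
K black
C gray
  C→D: D black — skip
  C→J: J black — skip
  E gray
    E→K: K black — skip
    E→A: A black — skip
    E→G: G black — skip
    E→F: F black — skip
    E→J: J black — skip
    E→B: B black — skip
  E black
C black
Every edge goes to a white or black vertex — no back edge, so the graph is acyclic.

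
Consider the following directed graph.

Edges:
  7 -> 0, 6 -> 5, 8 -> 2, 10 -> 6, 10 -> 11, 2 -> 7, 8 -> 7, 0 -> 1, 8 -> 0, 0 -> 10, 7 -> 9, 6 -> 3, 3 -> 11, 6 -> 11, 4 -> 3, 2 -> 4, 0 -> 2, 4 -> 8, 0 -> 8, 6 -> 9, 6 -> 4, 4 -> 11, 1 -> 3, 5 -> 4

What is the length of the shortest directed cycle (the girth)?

For each vertex v, BFS finds the shortest path from v back to v.
The shortest such closed walk is 0 → 8 → 0, length 2.

2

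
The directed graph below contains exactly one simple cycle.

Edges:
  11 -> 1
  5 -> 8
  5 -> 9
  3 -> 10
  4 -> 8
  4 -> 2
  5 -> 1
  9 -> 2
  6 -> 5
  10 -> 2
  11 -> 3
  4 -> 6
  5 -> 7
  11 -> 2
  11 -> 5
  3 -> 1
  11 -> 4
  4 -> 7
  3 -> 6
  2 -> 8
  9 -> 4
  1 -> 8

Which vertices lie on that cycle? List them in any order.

4, 5, 6, 9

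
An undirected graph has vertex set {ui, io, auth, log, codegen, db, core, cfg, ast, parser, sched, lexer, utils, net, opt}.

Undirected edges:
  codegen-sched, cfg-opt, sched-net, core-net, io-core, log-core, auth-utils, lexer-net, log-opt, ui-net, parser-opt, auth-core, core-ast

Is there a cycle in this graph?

DFS, tracking each vertex's parent; an edge to a visited non-parent vertex closes a cycle.
Start from ui:
visit ui (parent –)
  visit net (parent ui)
    visit sched (parent net)
      sched–net: parent, skip
      visit codegen (parent sched)
        codegen–sched: parent, skip
    net–ui: parent, skip
    visit core (parent net)
      core–net: parent, skip
      visit io (parent core)
        io–core: parent, skip
      visit log (parent core)
        log–core: parent, skip
        visit opt (parent log)
          opt–log: parent, skip
          visit cfg (parent opt)
            cfg–opt: parent, skip
          visit parser (parent opt)
            parser–opt: parent, skip
      visit auth (parent core)
        visit utils (parent auth)
          utils–auth: parent, skip
        auth–core: parent, skip
      visit ast (parent core)
        ast–core: parent, skip
    visit lexer (parent net)
      lexer–net: parent, skip
visit db (parent –)
No non-parent visited neighbor found — the graph is a forest.

No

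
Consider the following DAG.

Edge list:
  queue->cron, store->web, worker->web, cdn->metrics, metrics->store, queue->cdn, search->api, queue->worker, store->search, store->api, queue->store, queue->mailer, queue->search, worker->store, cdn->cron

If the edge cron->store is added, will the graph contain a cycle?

Adding cron→store creates a cycle iff store can already reach cron.
Explore from store: no path reaches cron. The graph stays acyclic.

No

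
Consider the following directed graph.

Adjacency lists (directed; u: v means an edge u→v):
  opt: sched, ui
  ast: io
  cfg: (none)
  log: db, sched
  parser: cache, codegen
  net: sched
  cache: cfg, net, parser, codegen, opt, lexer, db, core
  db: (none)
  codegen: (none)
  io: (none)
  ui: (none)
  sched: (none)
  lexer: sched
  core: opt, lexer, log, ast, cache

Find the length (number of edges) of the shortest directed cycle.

For each vertex v, BFS finds the shortest path from v back to v.
The shortest such closed walk is cache → core → cache, length 2.

2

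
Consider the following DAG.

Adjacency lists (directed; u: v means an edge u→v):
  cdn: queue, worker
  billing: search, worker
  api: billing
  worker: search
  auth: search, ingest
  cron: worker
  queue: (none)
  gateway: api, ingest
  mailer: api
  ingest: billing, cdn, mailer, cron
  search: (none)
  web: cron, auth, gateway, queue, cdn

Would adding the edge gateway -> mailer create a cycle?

No

Adding gateway→mailer creates a cycle iff mailer can already reach gateway.
Explore from mailer: no path reaches gateway. The graph stays acyclic.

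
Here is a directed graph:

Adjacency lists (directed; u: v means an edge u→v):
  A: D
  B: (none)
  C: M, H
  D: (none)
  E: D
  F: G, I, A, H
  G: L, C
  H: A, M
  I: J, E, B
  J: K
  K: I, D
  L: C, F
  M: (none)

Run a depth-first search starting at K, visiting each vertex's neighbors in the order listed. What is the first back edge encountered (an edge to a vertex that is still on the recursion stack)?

J->K

DFS from K (visiting each vertex's neighbors in the order listed); mark gray on enter, black on exit:
K gray
  I gray
    J gray
      J→K: K is gray → back edge
First back edge: J → K.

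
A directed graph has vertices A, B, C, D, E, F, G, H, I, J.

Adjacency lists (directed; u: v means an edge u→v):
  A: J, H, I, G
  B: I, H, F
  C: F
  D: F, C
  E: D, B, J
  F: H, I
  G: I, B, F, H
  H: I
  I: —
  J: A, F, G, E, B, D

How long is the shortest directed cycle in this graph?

2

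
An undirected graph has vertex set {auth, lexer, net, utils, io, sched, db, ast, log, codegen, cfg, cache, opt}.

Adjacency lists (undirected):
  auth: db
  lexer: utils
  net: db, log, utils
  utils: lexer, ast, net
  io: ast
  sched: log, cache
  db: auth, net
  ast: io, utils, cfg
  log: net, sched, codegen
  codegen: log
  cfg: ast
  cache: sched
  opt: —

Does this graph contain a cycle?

DFS, tracking each vertex's parent; an edge to a visited non-parent vertex closes a cycle.
Start from db:
visit db (parent –)
  visit auth (parent db)
    auth–db: parent, skip
  visit net (parent db)
    net–db: parent, skip
    visit log (parent net)
      log–net: parent, skip
      visit sched (parent log)
        sched–log: parent, skip
        visit cache (parent sched)
          cache–sched: parent, skip
      visit codegen (parent log)
        codegen–log: parent, skip
    visit utils (parent net)
      visit lexer (parent utils)
        lexer–utils: parent, skip
      visit ast (parent utils)
        visit io (parent ast)
          io–ast: parent, skip
        ast–utils: parent, skip
        visit cfg (parent ast)
          cfg–ast: parent, skip
      utils–net: parent, skip
visit opt (parent –)
No non-parent visited neighbor found — the graph is a forest.

No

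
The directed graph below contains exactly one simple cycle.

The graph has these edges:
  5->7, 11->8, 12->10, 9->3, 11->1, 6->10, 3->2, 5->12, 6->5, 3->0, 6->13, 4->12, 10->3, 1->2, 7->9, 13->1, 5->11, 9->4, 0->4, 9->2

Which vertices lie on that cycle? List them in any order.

DFS with gray/black marking from 12:
12 gray
  10 gray
    3 gray
      0 gray
        4 gray
          4→12: 12 is gray → back edge
Back edge closes the cycle 12 → 10 → 3 → 0 → 4 → 12; its vertices are {0, 3, 4, 10, 12}.

0, 3, 4, 10, 12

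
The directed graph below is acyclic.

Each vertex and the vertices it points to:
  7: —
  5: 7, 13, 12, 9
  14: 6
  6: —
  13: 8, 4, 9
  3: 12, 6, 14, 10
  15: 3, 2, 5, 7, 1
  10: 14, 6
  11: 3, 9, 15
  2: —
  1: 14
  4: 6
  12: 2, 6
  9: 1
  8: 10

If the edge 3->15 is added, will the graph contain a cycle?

Yes

Adding 3→15 creates a cycle iff 15 can already reach 3.
Path from 15: 15 → 3.
So 15 → … → 3 → 15 is a cycle.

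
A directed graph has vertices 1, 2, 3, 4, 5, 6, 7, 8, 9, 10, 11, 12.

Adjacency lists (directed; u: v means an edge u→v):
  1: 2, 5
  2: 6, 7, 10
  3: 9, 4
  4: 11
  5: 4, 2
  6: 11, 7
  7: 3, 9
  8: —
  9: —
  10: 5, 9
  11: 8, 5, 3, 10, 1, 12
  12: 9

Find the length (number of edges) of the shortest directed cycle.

For each vertex v, BFS finds the shortest path from v back to v.
The shortest such closed walk is 2 → 10 → 5 → 2, length 3.

3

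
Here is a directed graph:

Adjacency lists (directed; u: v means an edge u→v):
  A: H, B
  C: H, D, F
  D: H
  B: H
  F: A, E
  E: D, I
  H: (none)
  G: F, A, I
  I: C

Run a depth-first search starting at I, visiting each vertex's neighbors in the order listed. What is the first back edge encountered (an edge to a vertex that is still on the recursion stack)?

DFS from I (visiting each vertex's neighbors in the order listed); mark gray on enter, black on exit:
I gray
  C gray
    H gray
    H black
    D gray
      D→H: H black — skip
    D black
    F gray
      A gray
        A→H: H black — skip
        B gray
          B→H: H black — skip
        B black
      A black
      E gray
        E→D: D black — skip
        E→I: I is gray → back edge
First back edge: E → I.

E->I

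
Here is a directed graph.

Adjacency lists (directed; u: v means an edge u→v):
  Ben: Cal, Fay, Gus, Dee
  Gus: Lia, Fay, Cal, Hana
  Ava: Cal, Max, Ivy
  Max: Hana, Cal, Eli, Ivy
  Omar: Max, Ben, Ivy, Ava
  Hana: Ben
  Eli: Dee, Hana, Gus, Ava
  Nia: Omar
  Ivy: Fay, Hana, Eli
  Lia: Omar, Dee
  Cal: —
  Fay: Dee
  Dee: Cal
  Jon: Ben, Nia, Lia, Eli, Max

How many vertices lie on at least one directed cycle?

9

A vertex is on a directed cycle iff it belongs to a strongly connected component of size ≥ 2 (or has a self-loop).
The vertices on cycles are {Ava, Ben, Eli, Gus, Ivy, Lia, Max, Hana, Omar} — 9 in total.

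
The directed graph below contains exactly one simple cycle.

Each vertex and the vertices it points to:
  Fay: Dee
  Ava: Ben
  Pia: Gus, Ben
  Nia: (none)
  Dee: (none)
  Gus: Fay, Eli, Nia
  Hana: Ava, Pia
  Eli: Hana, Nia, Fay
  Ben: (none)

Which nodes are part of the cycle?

DFS with gray/black marking from Gus:
Gus gray
  Fay gray
    Dee gray
    Dee black
  Fay black
  Eli gray
    Hana gray
      Ava gray
        Ben gray
        Ben black
      Ava black
      Pia gray
        Pia→Gus: Gus is gray → back edge
Back edge closes the cycle Gus → Eli → Hana → Pia → Gus; its vertices are {Eli, Gus, Pia, Hana}.

Eli, Gus, Pia, Hana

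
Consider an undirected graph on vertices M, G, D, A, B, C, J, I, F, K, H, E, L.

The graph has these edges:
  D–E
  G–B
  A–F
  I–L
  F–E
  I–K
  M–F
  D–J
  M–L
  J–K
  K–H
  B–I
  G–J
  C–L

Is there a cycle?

Yes

DFS, tracking each vertex's parent; an edge to a visited non-parent vertex closes a cycle.
Start from J:
visit J (parent –)
  visit D (parent J)
    D–J: parent, skip
    visit E (parent D)
      visit F (parent E)
        visit M (parent F)
          visit L (parent M)
            L–M: parent, skip
            visit C (parent L)
              C–L: parent, skip
            visit I (parent L)
              visit K (parent I)
                visit H (parent K)
                  H–K: parent, skip
                K–J: J visited and ≠ parent → cycle
Cycle: J – D – E – F – M – L – I – K – J.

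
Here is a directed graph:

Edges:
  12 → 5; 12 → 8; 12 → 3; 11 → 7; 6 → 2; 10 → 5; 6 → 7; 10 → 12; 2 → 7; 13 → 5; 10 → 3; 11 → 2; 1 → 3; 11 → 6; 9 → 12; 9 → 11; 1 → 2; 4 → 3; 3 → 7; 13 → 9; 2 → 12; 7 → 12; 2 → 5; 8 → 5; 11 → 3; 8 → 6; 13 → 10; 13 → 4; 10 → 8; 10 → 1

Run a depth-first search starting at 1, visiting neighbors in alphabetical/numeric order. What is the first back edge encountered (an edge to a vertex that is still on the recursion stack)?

3->7

DFS from 1 (visiting neighbors in alphabetical/numeric order); mark gray on enter, black on exit:
1 gray
  2 gray
    5 gray
    5 black
    7 gray
      12 gray
        3 gray
          3→7: 7 is gray → back edge
First back edge: 3 → 7.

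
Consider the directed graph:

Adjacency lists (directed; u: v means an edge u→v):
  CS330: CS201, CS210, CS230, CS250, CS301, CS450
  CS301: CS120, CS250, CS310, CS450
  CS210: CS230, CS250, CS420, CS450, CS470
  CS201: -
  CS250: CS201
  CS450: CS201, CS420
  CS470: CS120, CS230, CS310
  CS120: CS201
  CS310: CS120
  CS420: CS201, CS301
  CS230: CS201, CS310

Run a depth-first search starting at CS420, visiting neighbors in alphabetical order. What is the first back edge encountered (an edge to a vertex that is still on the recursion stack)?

CS450→CS420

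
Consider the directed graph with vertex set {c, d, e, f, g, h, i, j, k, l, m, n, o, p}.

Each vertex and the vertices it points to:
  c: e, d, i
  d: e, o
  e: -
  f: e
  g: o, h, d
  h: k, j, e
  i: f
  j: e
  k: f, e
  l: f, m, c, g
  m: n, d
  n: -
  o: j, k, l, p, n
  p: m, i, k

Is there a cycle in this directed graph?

Yes

DFS with white/gray/black marking, starting from m:
m gray
  n gray
  n black
  d gray
    e gray
    e black
    o gray
      j gray
        j→e: e black — skip
      j black
      k gray
        f gray
          f→e: e black — skip
        f black
        k→e: e black — skip
      k black
      l gray
        l→f: f black — skip
        l→m: m is gray → back edge
Back edge found, so a cycle exists: m → d → o → l → m.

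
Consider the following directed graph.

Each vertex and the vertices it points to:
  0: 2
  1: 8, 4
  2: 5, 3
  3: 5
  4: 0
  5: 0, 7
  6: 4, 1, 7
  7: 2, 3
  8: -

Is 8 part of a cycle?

8 lies on a cycle iff there is a path from 8 back to itself.
Exploring from 8, it never reaches itself; equivalently, its strongly connected component is a singleton.

No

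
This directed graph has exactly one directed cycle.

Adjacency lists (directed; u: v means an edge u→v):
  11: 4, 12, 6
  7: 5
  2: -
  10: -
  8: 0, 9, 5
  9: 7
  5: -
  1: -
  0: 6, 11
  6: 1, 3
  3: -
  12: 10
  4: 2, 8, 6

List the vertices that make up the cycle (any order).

0, 4, 8, 11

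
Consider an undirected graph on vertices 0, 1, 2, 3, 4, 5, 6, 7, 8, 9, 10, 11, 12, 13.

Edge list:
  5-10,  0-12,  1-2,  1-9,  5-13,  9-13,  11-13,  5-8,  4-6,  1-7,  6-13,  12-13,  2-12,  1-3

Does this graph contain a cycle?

Yes

DFS, tracking each vertex's parent; an edge to a visited non-parent vertex closes a cycle.
Start from 1:
visit 1 (parent –)
  visit 3 (parent 1)
    3–1: parent, skip
  visit 9 (parent 1)
    visit 13 (parent 9)
      visit 12 (parent 13)
        visit 0 (parent 12)
          0–12: parent, skip
        12–13: parent, skip
        visit 2 (parent 12)
          2–12: parent, skip
          2–1: 1 visited and ≠ parent → cycle
Cycle: 1 – 9 – 13 – 12 – 2 – 1.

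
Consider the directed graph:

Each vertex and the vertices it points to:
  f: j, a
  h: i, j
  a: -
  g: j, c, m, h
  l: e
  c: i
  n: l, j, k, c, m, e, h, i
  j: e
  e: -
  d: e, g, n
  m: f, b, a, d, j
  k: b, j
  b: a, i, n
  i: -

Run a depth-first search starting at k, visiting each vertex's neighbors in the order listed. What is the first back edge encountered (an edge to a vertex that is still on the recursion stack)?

DFS from k (visiting each vertex's neighbors in the order listed); mark gray on enter, black on exit:
k gray
  b gray
    a gray
    a black
    i gray
    i black
    n gray
      l gray
        e gray
        e black
      l black
      j gray
        j→e: e black — skip
      j black
      n→k: k is gray → back edge
First back edge: n → k.

n->k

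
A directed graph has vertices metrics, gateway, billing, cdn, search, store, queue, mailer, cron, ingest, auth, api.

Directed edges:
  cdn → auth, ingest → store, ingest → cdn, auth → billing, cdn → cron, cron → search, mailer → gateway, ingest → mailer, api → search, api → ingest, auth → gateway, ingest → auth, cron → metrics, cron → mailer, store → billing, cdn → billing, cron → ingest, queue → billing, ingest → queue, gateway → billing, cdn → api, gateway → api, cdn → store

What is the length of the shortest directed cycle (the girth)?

For each vertex v, BFS finds the shortest path from v back to v.
The shortest such closed walk is cron → ingest → cdn → cron, length 3.

3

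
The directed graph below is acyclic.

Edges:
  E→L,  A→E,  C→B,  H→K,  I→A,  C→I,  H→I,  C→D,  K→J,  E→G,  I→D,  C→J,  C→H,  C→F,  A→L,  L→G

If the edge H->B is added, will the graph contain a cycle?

No

Adding H→B creates a cycle iff B can already reach H.
Explore from B: no path reaches H. The graph stays acyclic.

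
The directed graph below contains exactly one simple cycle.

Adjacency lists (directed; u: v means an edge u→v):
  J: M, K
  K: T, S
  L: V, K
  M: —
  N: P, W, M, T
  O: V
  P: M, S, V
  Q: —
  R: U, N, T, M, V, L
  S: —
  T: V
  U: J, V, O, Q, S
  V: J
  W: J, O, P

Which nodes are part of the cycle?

J, K, T, V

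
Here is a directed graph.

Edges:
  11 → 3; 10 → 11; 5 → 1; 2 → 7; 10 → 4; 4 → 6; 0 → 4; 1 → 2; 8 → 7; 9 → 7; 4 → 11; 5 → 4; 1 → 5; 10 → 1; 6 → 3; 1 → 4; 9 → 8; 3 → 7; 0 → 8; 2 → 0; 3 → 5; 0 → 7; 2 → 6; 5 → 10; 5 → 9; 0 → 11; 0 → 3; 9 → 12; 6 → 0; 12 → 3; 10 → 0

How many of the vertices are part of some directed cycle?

A vertex is on a directed cycle iff it belongs to a strongly connected component of size ≥ 2 (or has a self-loop).
The vertices on cycles are {0, 1, 2, 3, 4, 5, 6, 9, 10, 11, 12} — 11 in total.

11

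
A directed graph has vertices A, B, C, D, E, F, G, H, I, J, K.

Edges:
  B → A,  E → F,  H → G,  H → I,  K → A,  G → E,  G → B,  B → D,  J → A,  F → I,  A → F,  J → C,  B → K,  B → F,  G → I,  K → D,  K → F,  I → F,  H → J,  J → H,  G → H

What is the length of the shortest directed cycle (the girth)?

For each vertex v, BFS finds the shortest path from v back to v.
The shortest such closed walk is H → G → H, length 2.

2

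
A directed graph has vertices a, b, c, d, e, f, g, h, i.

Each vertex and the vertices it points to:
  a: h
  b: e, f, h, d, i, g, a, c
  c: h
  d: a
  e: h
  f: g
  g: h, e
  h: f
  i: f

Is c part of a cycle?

No

c lies on a cycle iff there is a path from c back to itself.
Exploring from c, it never reaches itself; equivalently, its strongly connected component is a singleton.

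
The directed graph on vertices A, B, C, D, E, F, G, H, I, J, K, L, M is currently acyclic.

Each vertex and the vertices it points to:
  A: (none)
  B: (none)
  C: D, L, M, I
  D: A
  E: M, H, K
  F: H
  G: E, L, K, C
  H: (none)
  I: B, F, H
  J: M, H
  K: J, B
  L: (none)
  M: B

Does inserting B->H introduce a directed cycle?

No

Adding B→H creates a cycle iff H can already reach B.
Explore from H: no path reaches B. The graph stays acyclic.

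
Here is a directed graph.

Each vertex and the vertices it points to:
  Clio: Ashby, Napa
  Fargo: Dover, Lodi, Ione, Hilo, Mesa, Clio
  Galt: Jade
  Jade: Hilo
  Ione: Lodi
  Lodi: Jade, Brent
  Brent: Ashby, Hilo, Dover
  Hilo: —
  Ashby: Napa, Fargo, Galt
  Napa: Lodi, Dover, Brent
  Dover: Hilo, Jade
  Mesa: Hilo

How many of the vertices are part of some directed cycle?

A vertex is on a directed cycle iff it belongs to a strongly connected component of size ≥ 2 (or has a self-loop).
The vertices on cycles are {Clio, Ione, Lodi, Napa, Ashby, Brent, Fargo} — 7 in total.

7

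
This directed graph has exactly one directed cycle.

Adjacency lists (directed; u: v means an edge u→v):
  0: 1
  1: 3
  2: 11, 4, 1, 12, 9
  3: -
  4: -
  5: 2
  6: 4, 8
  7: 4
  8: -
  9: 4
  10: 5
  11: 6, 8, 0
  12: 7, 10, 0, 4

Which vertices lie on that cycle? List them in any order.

2, 5, 10, 12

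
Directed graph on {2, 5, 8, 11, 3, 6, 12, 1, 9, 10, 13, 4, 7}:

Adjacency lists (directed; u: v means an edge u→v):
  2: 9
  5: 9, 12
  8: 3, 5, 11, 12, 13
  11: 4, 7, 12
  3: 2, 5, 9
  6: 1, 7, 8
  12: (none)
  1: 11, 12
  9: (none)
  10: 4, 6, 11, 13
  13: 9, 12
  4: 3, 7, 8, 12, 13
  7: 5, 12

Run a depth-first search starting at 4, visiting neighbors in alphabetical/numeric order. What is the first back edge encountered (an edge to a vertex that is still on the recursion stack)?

DFS from 4 (visiting neighbors in alphabetical/numeric order); mark gray on enter, black on exit:
4 gray
  3 gray
    2 gray
      9 gray
      9 black
    2 black
    5 gray
      5→9: 9 black — skip
      12 gray
      12 black
    5 black
    3→9: 9 black — skip
  3 black
  7 gray
    7→5: 5 black — skip
    7→12: 12 black — skip
  7 black
  8 gray
    8→3: 3 black — skip
    8→5: 5 black — skip
    11 gray
      11→4: 4 is gray → back edge
First back edge: 11 → 4.

11→4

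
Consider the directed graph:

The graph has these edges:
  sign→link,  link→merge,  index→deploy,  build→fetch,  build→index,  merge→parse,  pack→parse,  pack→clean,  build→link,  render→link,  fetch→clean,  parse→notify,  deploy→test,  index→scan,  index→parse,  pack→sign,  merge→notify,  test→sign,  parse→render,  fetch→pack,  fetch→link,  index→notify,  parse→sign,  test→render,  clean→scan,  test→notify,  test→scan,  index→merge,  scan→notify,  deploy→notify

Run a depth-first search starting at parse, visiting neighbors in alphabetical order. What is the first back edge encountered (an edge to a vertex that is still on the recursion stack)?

DFS from parse (visiting neighbors in alphabetical order); mark gray on enter, black on exit:
parse gray
  notify gray
  notify black
  render gray
    link gray
      merge gray
        merge→notify: notify black — skip
        merge→parse: parse is gray → back edge
First back edge: merge → parse.

merge→parse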